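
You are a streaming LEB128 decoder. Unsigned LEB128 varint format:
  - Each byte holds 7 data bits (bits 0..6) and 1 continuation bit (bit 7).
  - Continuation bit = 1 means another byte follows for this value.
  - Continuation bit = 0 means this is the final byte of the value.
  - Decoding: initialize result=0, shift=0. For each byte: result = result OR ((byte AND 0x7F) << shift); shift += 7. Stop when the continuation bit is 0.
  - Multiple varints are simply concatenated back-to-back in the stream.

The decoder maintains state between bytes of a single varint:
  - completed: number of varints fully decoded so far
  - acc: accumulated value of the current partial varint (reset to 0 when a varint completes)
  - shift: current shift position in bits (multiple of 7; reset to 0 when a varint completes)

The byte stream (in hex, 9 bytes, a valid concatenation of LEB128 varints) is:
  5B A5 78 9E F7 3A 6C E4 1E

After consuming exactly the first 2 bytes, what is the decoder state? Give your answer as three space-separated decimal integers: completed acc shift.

Answer: 1 37 7

Derivation:
byte[0]=0x5B cont=0 payload=0x5B: varint #1 complete (value=91); reset -> completed=1 acc=0 shift=0
byte[1]=0xA5 cont=1 payload=0x25: acc |= 37<<0 -> completed=1 acc=37 shift=7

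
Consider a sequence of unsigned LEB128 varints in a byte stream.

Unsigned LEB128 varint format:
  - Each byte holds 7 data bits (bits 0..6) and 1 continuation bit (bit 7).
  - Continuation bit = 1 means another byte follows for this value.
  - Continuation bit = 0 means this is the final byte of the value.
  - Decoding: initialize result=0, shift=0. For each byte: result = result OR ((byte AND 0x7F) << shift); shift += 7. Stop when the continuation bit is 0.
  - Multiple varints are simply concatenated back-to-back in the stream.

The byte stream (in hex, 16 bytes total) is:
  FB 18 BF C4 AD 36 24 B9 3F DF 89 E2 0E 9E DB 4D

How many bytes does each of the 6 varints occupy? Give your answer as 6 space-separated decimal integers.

  byte[0]=0xFB cont=1 payload=0x7B=123: acc |= 123<<0 -> acc=123 shift=7
  byte[1]=0x18 cont=0 payload=0x18=24: acc |= 24<<7 -> acc=3195 shift=14 [end]
Varint 1: bytes[0:2] = FB 18 -> value 3195 (2 byte(s))
  byte[2]=0xBF cont=1 payload=0x3F=63: acc |= 63<<0 -> acc=63 shift=7
  byte[3]=0xC4 cont=1 payload=0x44=68: acc |= 68<<7 -> acc=8767 shift=14
  byte[4]=0xAD cont=1 payload=0x2D=45: acc |= 45<<14 -> acc=746047 shift=21
  byte[5]=0x36 cont=0 payload=0x36=54: acc |= 54<<21 -> acc=113992255 shift=28 [end]
Varint 2: bytes[2:6] = BF C4 AD 36 -> value 113992255 (4 byte(s))
  byte[6]=0x24 cont=0 payload=0x24=36: acc |= 36<<0 -> acc=36 shift=7 [end]
Varint 3: bytes[6:7] = 24 -> value 36 (1 byte(s))
  byte[7]=0xB9 cont=1 payload=0x39=57: acc |= 57<<0 -> acc=57 shift=7
  byte[8]=0x3F cont=0 payload=0x3F=63: acc |= 63<<7 -> acc=8121 shift=14 [end]
Varint 4: bytes[7:9] = B9 3F -> value 8121 (2 byte(s))
  byte[9]=0xDF cont=1 payload=0x5F=95: acc |= 95<<0 -> acc=95 shift=7
  byte[10]=0x89 cont=1 payload=0x09=9: acc |= 9<<7 -> acc=1247 shift=14
  byte[11]=0xE2 cont=1 payload=0x62=98: acc |= 98<<14 -> acc=1606879 shift=21
  byte[12]=0x0E cont=0 payload=0x0E=14: acc |= 14<<21 -> acc=30967007 shift=28 [end]
Varint 5: bytes[9:13] = DF 89 E2 0E -> value 30967007 (4 byte(s))
  byte[13]=0x9E cont=1 payload=0x1E=30: acc |= 30<<0 -> acc=30 shift=7
  byte[14]=0xDB cont=1 payload=0x5B=91: acc |= 91<<7 -> acc=11678 shift=14
  byte[15]=0x4D cont=0 payload=0x4D=77: acc |= 77<<14 -> acc=1273246 shift=21 [end]
Varint 6: bytes[13:16] = 9E DB 4D -> value 1273246 (3 byte(s))

Answer: 2 4 1 2 4 3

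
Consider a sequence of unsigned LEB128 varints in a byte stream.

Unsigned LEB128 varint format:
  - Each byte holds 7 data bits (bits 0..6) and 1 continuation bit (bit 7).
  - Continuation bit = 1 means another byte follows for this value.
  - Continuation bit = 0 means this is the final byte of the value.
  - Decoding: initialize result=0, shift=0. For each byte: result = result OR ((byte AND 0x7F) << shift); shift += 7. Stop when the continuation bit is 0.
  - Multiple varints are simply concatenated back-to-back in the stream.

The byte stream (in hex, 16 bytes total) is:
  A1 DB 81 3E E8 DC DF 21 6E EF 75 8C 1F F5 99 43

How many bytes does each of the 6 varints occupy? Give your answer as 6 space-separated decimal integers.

  byte[0]=0xA1 cont=1 payload=0x21=33: acc |= 33<<0 -> acc=33 shift=7
  byte[1]=0xDB cont=1 payload=0x5B=91: acc |= 91<<7 -> acc=11681 shift=14
  byte[2]=0x81 cont=1 payload=0x01=1: acc |= 1<<14 -> acc=28065 shift=21
  byte[3]=0x3E cont=0 payload=0x3E=62: acc |= 62<<21 -> acc=130051489 shift=28 [end]
Varint 1: bytes[0:4] = A1 DB 81 3E -> value 130051489 (4 byte(s))
  byte[4]=0xE8 cont=1 payload=0x68=104: acc |= 104<<0 -> acc=104 shift=7
  byte[5]=0xDC cont=1 payload=0x5C=92: acc |= 92<<7 -> acc=11880 shift=14
  byte[6]=0xDF cont=1 payload=0x5F=95: acc |= 95<<14 -> acc=1568360 shift=21
  byte[7]=0x21 cont=0 payload=0x21=33: acc |= 33<<21 -> acc=70774376 shift=28 [end]
Varint 2: bytes[4:8] = E8 DC DF 21 -> value 70774376 (4 byte(s))
  byte[8]=0x6E cont=0 payload=0x6E=110: acc |= 110<<0 -> acc=110 shift=7 [end]
Varint 3: bytes[8:9] = 6E -> value 110 (1 byte(s))
  byte[9]=0xEF cont=1 payload=0x6F=111: acc |= 111<<0 -> acc=111 shift=7
  byte[10]=0x75 cont=0 payload=0x75=117: acc |= 117<<7 -> acc=15087 shift=14 [end]
Varint 4: bytes[9:11] = EF 75 -> value 15087 (2 byte(s))
  byte[11]=0x8C cont=1 payload=0x0C=12: acc |= 12<<0 -> acc=12 shift=7
  byte[12]=0x1F cont=0 payload=0x1F=31: acc |= 31<<7 -> acc=3980 shift=14 [end]
Varint 5: bytes[11:13] = 8C 1F -> value 3980 (2 byte(s))
  byte[13]=0xF5 cont=1 payload=0x75=117: acc |= 117<<0 -> acc=117 shift=7
  byte[14]=0x99 cont=1 payload=0x19=25: acc |= 25<<7 -> acc=3317 shift=14
  byte[15]=0x43 cont=0 payload=0x43=67: acc |= 67<<14 -> acc=1101045 shift=21 [end]
Varint 6: bytes[13:16] = F5 99 43 -> value 1101045 (3 byte(s))

Answer: 4 4 1 2 2 3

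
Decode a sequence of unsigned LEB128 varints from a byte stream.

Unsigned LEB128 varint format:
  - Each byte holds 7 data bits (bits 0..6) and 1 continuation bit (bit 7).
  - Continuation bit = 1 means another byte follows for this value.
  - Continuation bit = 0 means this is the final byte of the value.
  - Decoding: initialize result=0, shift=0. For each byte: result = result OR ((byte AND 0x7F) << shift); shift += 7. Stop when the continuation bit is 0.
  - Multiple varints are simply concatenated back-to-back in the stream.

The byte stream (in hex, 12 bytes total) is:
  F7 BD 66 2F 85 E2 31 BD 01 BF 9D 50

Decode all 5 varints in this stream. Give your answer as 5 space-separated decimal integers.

  byte[0]=0xF7 cont=1 payload=0x77=119: acc |= 119<<0 -> acc=119 shift=7
  byte[1]=0xBD cont=1 payload=0x3D=61: acc |= 61<<7 -> acc=7927 shift=14
  byte[2]=0x66 cont=0 payload=0x66=102: acc |= 102<<14 -> acc=1679095 shift=21 [end]
Varint 1: bytes[0:3] = F7 BD 66 -> value 1679095 (3 byte(s))
  byte[3]=0x2F cont=0 payload=0x2F=47: acc |= 47<<0 -> acc=47 shift=7 [end]
Varint 2: bytes[3:4] = 2F -> value 47 (1 byte(s))
  byte[4]=0x85 cont=1 payload=0x05=5: acc |= 5<<0 -> acc=5 shift=7
  byte[5]=0xE2 cont=1 payload=0x62=98: acc |= 98<<7 -> acc=12549 shift=14
  byte[6]=0x31 cont=0 payload=0x31=49: acc |= 49<<14 -> acc=815365 shift=21 [end]
Varint 3: bytes[4:7] = 85 E2 31 -> value 815365 (3 byte(s))
  byte[7]=0xBD cont=1 payload=0x3D=61: acc |= 61<<0 -> acc=61 shift=7
  byte[8]=0x01 cont=0 payload=0x01=1: acc |= 1<<7 -> acc=189 shift=14 [end]
Varint 4: bytes[7:9] = BD 01 -> value 189 (2 byte(s))
  byte[9]=0xBF cont=1 payload=0x3F=63: acc |= 63<<0 -> acc=63 shift=7
  byte[10]=0x9D cont=1 payload=0x1D=29: acc |= 29<<7 -> acc=3775 shift=14
  byte[11]=0x50 cont=0 payload=0x50=80: acc |= 80<<14 -> acc=1314495 shift=21 [end]
Varint 5: bytes[9:12] = BF 9D 50 -> value 1314495 (3 byte(s))

Answer: 1679095 47 815365 189 1314495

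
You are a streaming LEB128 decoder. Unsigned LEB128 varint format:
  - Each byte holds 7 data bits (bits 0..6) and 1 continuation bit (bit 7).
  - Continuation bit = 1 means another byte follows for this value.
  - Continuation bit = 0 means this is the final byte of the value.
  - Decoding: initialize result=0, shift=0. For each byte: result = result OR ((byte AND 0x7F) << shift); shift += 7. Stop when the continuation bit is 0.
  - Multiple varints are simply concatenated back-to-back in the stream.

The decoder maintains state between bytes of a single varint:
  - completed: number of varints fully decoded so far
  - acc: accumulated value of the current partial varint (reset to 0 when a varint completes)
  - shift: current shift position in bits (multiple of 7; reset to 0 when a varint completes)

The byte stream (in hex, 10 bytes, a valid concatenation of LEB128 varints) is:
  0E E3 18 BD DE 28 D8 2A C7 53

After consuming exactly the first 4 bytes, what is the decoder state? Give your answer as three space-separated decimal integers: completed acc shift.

byte[0]=0x0E cont=0 payload=0x0E: varint #1 complete (value=14); reset -> completed=1 acc=0 shift=0
byte[1]=0xE3 cont=1 payload=0x63: acc |= 99<<0 -> completed=1 acc=99 shift=7
byte[2]=0x18 cont=0 payload=0x18: varint #2 complete (value=3171); reset -> completed=2 acc=0 shift=0
byte[3]=0xBD cont=1 payload=0x3D: acc |= 61<<0 -> completed=2 acc=61 shift=7

Answer: 2 61 7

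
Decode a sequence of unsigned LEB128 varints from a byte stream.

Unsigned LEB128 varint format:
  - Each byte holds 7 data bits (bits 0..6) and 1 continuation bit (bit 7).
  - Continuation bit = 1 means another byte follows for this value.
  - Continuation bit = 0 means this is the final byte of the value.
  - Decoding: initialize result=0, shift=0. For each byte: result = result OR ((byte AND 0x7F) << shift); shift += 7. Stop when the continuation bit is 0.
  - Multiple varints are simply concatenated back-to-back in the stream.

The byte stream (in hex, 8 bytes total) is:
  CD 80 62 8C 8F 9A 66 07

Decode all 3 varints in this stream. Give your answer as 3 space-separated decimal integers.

  byte[0]=0xCD cont=1 payload=0x4D=77: acc |= 77<<0 -> acc=77 shift=7
  byte[1]=0x80 cont=1 payload=0x00=0: acc |= 0<<7 -> acc=77 shift=14
  byte[2]=0x62 cont=0 payload=0x62=98: acc |= 98<<14 -> acc=1605709 shift=21 [end]
Varint 1: bytes[0:3] = CD 80 62 -> value 1605709 (3 byte(s))
  byte[3]=0x8C cont=1 payload=0x0C=12: acc |= 12<<0 -> acc=12 shift=7
  byte[4]=0x8F cont=1 payload=0x0F=15: acc |= 15<<7 -> acc=1932 shift=14
  byte[5]=0x9A cont=1 payload=0x1A=26: acc |= 26<<14 -> acc=427916 shift=21
  byte[6]=0x66 cont=0 payload=0x66=102: acc |= 102<<21 -> acc=214337420 shift=28 [end]
Varint 2: bytes[3:7] = 8C 8F 9A 66 -> value 214337420 (4 byte(s))
  byte[7]=0x07 cont=0 payload=0x07=7: acc |= 7<<0 -> acc=7 shift=7 [end]
Varint 3: bytes[7:8] = 07 -> value 7 (1 byte(s))

Answer: 1605709 214337420 7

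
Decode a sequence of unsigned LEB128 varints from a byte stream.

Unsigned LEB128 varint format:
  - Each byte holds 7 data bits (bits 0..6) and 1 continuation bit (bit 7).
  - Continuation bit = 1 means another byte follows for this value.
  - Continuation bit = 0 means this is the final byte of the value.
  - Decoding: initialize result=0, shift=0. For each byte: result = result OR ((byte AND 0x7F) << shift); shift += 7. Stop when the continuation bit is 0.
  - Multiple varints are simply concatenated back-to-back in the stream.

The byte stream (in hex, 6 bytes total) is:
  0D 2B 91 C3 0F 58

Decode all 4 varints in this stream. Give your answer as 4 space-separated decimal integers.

Answer: 13 43 254353 88

Derivation:
  byte[0]=0x0D cont=0 payload=0x0D=13: acc |= 13<<0 -> acc=13 shift=7 [end]
Varint 1: bytes[0:1] = 0D -> value 13 (1 byte(s))
  byte[1]=0x2B cont=0 payload=0x2B=43: acc |= 43<<0 -> acc=43 shift=7 [end]
Varint 2: bytes[1:2] = 2B -> value 43 (1 byte(s))
  byte[2]=0x91 cont=1 payload=0x11=17: acc |= 17<<0 -> acc=17 shift=7
  byte[3]=0xC3 cont=1 payload=0x43=67: acc |= 67<<7 -> acc=8593 shift=14
  byte[4]=0x0F cont=0 payload=0x0F=15: acc |= 15<<14 -> acc=254353 shift=21 [end]
Varint 3: bytes[2:5] = 91 C3 0F -> value 254353 (3 byte(s))
  byte[5]=0x58 cont=0 payload=0x58=88: acc |= 88<<0 -> acc=88 shift=7 [end]
Varint 4: bytes[5:6] = 58 -> value 88 (1 byte(s))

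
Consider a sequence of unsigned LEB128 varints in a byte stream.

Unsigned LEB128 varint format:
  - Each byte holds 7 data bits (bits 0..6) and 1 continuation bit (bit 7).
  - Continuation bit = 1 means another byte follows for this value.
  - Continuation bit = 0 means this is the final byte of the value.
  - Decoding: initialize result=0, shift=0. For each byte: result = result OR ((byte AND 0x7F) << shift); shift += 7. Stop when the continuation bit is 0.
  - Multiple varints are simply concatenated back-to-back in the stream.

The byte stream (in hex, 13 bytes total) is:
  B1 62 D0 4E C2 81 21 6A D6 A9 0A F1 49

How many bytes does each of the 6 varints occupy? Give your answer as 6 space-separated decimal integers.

Answer: 2 2 3 1 3 2

Derivation:
  byte[0]=0xB1 cont=1 payload=0x31=49: acc |= 49<<0 -> acc=49 shift=7
  byte[1]=0x62 cont=0 payload=0x62=98: acc |= 98<<7 -> acc=12593 shift=14 [end]
Varint 1: bytes[0:2] = B1 62 -> value 12593 (2 byte(s))
  byte[2]=0xD0 cont=1 payload=0x50=80: acc |= 80<<0 -> acc=80 shift=7
  byte[3]=0x4E cont=0 payload=0x4E=78: acc |= 78<<7 -> acc=10064 shift=14 [end]
Varint 2: bytes[2:4] = D0 4E -> value 10064 (2 byte(s))
  byte[4]=0xC2 cont=1 payload=0x42=66: acc |= 66<<0 -> acc=66 shift=7
  byte[5]=0x81 cont=1 payload=0x01=1: acc |= 1<<7 -> acc=194 shift=14
  byte[6]=0x21 cont=0 payload=0x21=33: acc |= 33<<14 -> acc=540866 shift=21 [end]
Varint 3: bytes[4:7] = C2 81 21 -> value 540866 (3 byte(s))
  byte[7]=0x6A cont=0 payload=0x6A=106: acc |= 106<<0 -> acc=106 shift=7 [end]
Varint 4: bytes[7:8] = 6A -> value 106 (1 byte(s))
  byte[8]=0xD6 cont=1 payload=0x56=86: acc |= 86<<0 -> acc=86 shift=7
  byte[9]=0xA9 cont=1 payload=0x29=41: acc |= 41<<7 -> acc=5334 shift=14
  byte[10]=0x0A cont=0 payload=0x0A=10: acc |= 10<<14 -> acc=169174 shift=21 [end]
Varint 5: bytes[8:11] = D6 A9 0A -> value 169174 (3 byte(s))
  byte[11]=0xF1 cont=1 payload=0x71=113: acc |= 113<<0 -> acc=113 shift=7
  byte[12]=0x49 cont=0 payload=0x49=73: acc |= 73<<7 -> acc=9457 shift=14 [end]
Varint 6: bytes[11:13] = F1 49 -> value 9457 (2 byte(s))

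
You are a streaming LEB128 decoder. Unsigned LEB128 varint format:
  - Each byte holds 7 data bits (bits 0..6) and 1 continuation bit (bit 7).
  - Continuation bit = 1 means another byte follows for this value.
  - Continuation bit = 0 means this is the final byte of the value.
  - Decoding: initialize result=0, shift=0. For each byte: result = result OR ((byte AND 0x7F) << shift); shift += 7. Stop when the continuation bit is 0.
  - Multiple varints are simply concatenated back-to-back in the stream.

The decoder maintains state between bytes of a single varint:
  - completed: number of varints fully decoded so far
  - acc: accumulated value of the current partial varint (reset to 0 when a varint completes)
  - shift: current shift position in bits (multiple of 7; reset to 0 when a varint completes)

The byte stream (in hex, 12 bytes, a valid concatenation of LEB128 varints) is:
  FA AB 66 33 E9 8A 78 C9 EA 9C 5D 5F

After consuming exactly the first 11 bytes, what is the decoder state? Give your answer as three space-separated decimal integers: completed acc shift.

Answer: 4 0 0

Derivation:
byte[0]=0xFA cont=1 payload=0x7A: acc |= 122<<0 -> completed=0 acc=122 shift=7
byte[1]=0xAB cont=1 payload=0x2B: acc |= 43<<7 -> completed=0 acc=5626 shift=14
byte[2]=0x66 cont=0 payload=0x66: varint #1 complete (value=1676794); reset -> completed=1 acc=0 shift=0
byte[3]=0x33 cont=0 payload=0x33: varint #2 complete (value=51); reset -> completed=2 acc=0 shift=0
byte[4]=0xE9 cont=1 payload=0x69: acc |= 105<<0 -> completed=2 acc=105 shift=7
byte[5]=0x8A cont=1 payload=0x0A: acc |= 10<<7 -> completed=2 acc=1385 shift=14
byte[6]=0x78 cont=0 payload=0x78: varint #3 complete (value=1967465); reset -> completed=3 acc=0 shift=0
byte[7]=0xC9 cont=1 payload=0x49: acc |= 73<<0 -> completed=3 acc=73 shift=7
byte[8]=0xEA cont=1 payload=0x6A: acc |= 106<<7 -> completed=3 acc=13641 shift=14
byte[9]=0x9C cont=1 payload=0x1C: acc |= 28<<14 -> completed=3 acc=472393 shift=21
byte[10]=0x5D cont=0 payload=0x5D: varint #4 complete (value=195507529); reset -> completed=4 acc=0 shift=0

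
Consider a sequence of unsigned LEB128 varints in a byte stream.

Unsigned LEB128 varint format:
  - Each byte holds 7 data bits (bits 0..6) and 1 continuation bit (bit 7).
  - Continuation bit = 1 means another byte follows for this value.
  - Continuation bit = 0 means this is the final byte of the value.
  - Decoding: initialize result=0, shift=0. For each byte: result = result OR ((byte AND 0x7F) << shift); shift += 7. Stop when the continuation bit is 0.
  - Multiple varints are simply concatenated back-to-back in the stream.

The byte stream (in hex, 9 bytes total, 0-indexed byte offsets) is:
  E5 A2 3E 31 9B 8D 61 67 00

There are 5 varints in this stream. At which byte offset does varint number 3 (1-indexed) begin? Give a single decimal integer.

Answer: 4

Derivation:
  byte[0]=0xE5 cont=1 payload=0x65=101: acc |= 101<<0 -> acc=101 shift=7
  byte[1]=0xA2 cont=1 payload=0x22=34: acc |= 34<<7 -> acc=4453 shift=14
  byte[2]=0x3E cont=0 payload=0x3E=62: acc |= 62<<14 -> acc=1020261 shift=21 [end]
Varint 1: bytes[0:3] = E5 A2 3E -> value 1020261 (3 byte(s))
  byte[3]=0x31 cont=0 payload=0x31=49: acc |= 49<<0 -> acc=49 shift=7 [end]
Varint 2: bytes[3:4] = 31 -> value 49 (1 byte(s))
  byte[4]=0x9B cont=1 payload=0x1B=27: acc |= 27<<0 -> acc=27 shift=7
  byte[5]=0x8D cont=1 payload=0x0D=13: acc |= 13<<7 -> acc=1691 shift=14
  byte[6]=0x61 cont=0 payload=0x61=97: acc |= 97<<14 -> acc=1590939 shift=21 [end]
Varint 3: bytes[4:7] = 9B 8D 61 -> value 1590939 (3 byte(s))
  byte[7]=0x67 cont=0 payload=0x67=103: acc |= 103<<0 -> acc=103 shift=7 [end]
Varint 4: bytes[7:8] = 67 -> value 103 (1 byte(s))
  byte[8]=0x00 cont=0 payload=0x00=0: acc |= 0<<0 -> acc=0 shift=7 [end]
Varint 5: bytes[8:9] = 00 -> value 0 (1 byte(s))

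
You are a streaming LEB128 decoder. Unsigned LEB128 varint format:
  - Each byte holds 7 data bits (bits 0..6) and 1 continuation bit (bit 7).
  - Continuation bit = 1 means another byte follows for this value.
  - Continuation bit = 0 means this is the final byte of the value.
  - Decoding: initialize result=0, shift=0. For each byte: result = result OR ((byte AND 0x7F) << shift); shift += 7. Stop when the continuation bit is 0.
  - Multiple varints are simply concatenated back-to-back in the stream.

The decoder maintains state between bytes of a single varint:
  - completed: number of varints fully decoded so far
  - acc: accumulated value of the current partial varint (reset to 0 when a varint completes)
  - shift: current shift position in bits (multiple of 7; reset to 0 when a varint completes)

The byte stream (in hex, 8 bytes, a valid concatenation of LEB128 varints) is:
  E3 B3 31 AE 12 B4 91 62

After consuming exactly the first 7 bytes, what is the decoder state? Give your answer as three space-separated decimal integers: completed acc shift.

Answer: 2 2228 14

Derivation:
byte[0]=0xE3 cont=1 payload=0x63: acc |= 99<<0 -> completed=0 acc=99 shift=7
byte[1]=0xB3 cont=1 payload=0x33: acc |= 51<<7 -> completed=0 acc=6627 shift=14
byte[2]=0x31 cont=0 payload=0x31: varint #1 complete (value=809443); reset -> completed=1 acc=0 shift=0
byte[3]=0xAE cont=1 payload=0x2E: acc |= 46<<0 -> completed=1 acc=46 shift=7
byte[4]=0x12 cont=0 payload=0x12: varint #2 complete (value=2350); reset -> completed=2 acc=0 shift=0
byte[5]=0xB4 cont=1 payload=0x34: acc |= 52<<0 -> completed=2 acc=52 shift=7
byte[6]=0x91 cont=1 payload=0x11: acc |= 17<<7 -> completed=2 acc=2228 shift=14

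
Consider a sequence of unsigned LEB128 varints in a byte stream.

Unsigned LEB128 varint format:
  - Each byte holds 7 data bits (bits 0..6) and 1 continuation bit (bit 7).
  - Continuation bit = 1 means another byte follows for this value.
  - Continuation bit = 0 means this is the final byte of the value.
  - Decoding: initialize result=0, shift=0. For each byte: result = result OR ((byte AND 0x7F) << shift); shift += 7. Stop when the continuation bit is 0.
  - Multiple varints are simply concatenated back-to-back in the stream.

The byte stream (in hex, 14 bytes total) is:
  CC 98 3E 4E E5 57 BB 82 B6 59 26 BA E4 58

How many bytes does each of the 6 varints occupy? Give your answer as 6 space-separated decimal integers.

  byte[0]=0xCC cont=1 payload=0x4C=76: acc |= 76<<0 -> acc=76 shift=7
  byte[1]=0x98 cont=1 payload=0x18=24: acc |= 24<<7 -> acc=3148 shift=14
  byte[2]=0x3E cont=0 payload=0x3E=62: acc |= 62<<14 -> acc=1018956 shift=21 [end]
Varint 1: bytes[0:3] = CC 98 3E -> value 1018956 (3 byte(s))
  byte[3]=0x4E cont=0 payload=0x4E=78: acc |= 78<<0 -> acc=78 shift=7 [end]
Varint 2: bytes[3:4] = 4E -> value 78 (1 byte(s))
  byte[4]=0xE5 cont=1 payload=0x65=101: acc |= 101<<0 -> acc=101 shift=7
  byte[5]=0x57 cont=0 payload=0x57=87: acc |= 87<<7 -> acc=11237 shift=14 [end]
Varint 3: bytes[4:6] = E5 57 -> value 11237 (2 byte(s))
  byte[6]=0xBB cont=1 payload=0x3B=59: acc |= 59<<0 -> acc=59 shift=7
  byte[7]=0x82 cont=1 payload=0x02=2: acc |= 2<<7 -> acc=315 shift=14
  byte[8]=0xB6 cont=1 payload=0x36=54: acc |= 54<<14 -> acc=885051 shift=21
  byte[9]=0x59 cont=0 payload=0x59=89: acc |= 89<<21 -> acc=187531579 shift=28 [end]
Varint 4: bytes[6:10] = BB 82 B6 59 -> value 187531579 (4 byte(s))
  byte[10]=0x26 cont=0 payload=0x26=38: acc |= 38<<0 -> acc=38 shift=7 [end]
Varint 5: bytes[10:11] = 26 -> value 38 (1 byte(s))
  byte[11]=0xBA cont=1 payload=0x3A=58: acc |= 58<<0 -> acc=58 shift=7
  byte[12]=0xE4 cont=1 payload=0x64=100: acc |= 100<<7 -> acc=12858 shift=14
  byte[13]=0x58 cont=0 payload=0x58=88: acc |= 88<<14 -> acc=1454650 shift=21 [end]
Varint 6: bytes[11:14] = BA E4 58 -> value 1454650 (3 byte(s))

Answer: 3 1 2 4 1 3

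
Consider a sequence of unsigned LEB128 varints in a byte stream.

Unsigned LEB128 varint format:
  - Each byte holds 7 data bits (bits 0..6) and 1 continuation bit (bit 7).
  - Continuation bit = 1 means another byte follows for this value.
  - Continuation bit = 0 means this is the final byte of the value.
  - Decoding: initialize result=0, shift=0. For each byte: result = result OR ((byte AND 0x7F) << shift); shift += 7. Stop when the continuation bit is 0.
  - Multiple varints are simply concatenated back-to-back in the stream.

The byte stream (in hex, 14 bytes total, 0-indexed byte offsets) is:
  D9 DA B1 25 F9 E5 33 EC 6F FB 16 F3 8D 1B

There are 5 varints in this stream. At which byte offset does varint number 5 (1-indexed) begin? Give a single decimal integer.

Answer: 11

Derivation:
  byte[0]=0xD9 cont=1 payload=0x59=89: acc |= 89<<0 -> acc=89 shift=7
  byte[1]=0xDA cont=1 payload=0x5A=90: acc |= 90<<7 -> acc=11609 shift=14
  byte[2]=0xB1 cont=1 payload=0x31=49: acc |= 49<<14 -> acc=814425 shift=21
  byte[3]=0x25 cont=0 payload=0x25=37: acc |= 37<<21 -> acc=78409049 shift=28 [end]
Varint 1: bytes[0:4] = D9 DA B1 25 -> value 78409049 (4 byte(s))
  byte[4]=0xF9 cont=1 payload=0x79=121: acc |= 121<<0 -> acc=121 shift=7
  byte[5]=0xE5 cont=1 payload=0x65=101: acc |= 101<<7 -> acc=13049 shift=14
  byte[6]=0x33 cont=0 payload=0x33=51: acc |= 51<<14 -> acc=848633 shift=21 [end]
Varint 2: bytes[4:7] = F9 E5 33 -> value 848633 (3 byte(s))
  byte[7]=0xEC cont=1 payload=0x6C=108: acc |= 108<<0 -> acc=108 shift=7
  byte[8]=0x6F cont=0 payload=0x6F=111: acc |= 111<<7 -> acc=14316 shift=14 [end]
Varint 3: bytes[7:9] = EC 6F -> value 14316 (2 byte(s))
  byte[9]=0xFB cont=1 payload=0x7B=123: acc |= 123<<0 -> acc=123 shift=7
  byte[10]=0x16 cont=0 payload=0x16=22: acc |= 22<<7 -> acc=2939 shift=14 [end]
Varint 4: bytes[9:11] = FB 16 -> value 2939 (2 byte(s))
  byte[11]=0xF3 cont=1 payload=0x73=115: acc |= 115<<0 -> acc=115 shift=7
  byte[12]=0x8D cont=1 payload=0x0D=13: acc |= 13<<7 -> acc=1779 shift=14
  byte[13]=0x1B cont=0 payload=0x1B=27: acc |= 27<<14 -> acc=444147 shift=21 [end]
Varint 5: bytes[11:14] = F3 8D 1B -> value 444147 (3 byte(s))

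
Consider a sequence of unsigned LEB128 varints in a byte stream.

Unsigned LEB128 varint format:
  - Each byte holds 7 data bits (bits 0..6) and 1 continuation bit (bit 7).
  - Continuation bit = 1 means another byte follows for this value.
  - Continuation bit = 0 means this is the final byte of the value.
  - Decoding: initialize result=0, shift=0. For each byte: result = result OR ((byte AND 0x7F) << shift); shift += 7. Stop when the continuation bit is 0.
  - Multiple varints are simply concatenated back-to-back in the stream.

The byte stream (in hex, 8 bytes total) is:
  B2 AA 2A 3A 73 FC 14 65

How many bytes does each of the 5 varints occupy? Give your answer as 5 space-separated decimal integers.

  byte[0]=0xB2 cont=1 payload=0x32=50: acc |= 50<<0 -> acc=50 shift=7
  byte[1]=0xAA cont=1 payload=0x2A=42: acc |= 42<<7 -> acc=5426 shift=14
  byte[2]=0x2A cont=0 payload=0x2A=42: acc |= 42<<14 -> acc=693554 shift=21 [end]
Varint 1: bytes[0:3] = B2 AA 2A -> value 693554 (3 byte(s))
  byte[3]=0x3A cont=0 payload=0x3A=58: acc |= 58<<0 -> acc=58 shift=7 [end]
Varint 2: bytes[3:4] = 3A -> value 58 (1 byte(s))
  byte[4]=0x73 cont=0 payload=0x73=115: acc |= 115<<0 -> acc=115 shift=7 [end]
Varint 3: bytes[4:5] = 73 -> value 115 (1 byte(s))
  byte[5]=0xFC cont=1 payload=0x7C=124: acc |= 124<<0 -> acc=124 shift=7
  byte[6]=0x14 cont=0 payload=0x14=20: acc |= 20<<7 -> acc=2684 shift=14 [end]
Varint 4: bytes[5:7] = FC 14 -> value 2684 (2 byte(s))
  byte[7]=0x65 cont=0 payload=0x65=101: acc |= 101<<0 -> acc=101 shift=7 [end]
Varint 5: bytes[7:8] = 65 -> value 101 (1 byte(s))

Answer: 3 1 1 2 1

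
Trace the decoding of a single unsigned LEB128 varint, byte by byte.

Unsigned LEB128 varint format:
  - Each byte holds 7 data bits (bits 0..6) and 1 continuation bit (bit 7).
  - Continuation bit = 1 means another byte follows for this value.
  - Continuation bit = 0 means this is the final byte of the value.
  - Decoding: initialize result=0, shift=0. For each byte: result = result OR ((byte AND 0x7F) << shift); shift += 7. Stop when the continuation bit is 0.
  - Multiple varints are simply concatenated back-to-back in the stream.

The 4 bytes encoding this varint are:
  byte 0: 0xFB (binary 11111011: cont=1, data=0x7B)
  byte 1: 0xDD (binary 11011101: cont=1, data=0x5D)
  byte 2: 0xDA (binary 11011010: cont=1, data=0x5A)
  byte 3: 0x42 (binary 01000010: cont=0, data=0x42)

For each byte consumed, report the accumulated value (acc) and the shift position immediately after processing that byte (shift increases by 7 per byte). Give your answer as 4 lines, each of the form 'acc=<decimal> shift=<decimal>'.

byte 0=0xFB: payload=0x7B=123, contrib = 123<<0 = 123; acc -> 123, shift -> 7
byte 1=0xDD: payload=0x5D=93, contrib = 93<<7 = 11904; acc -> 12027, shift -> 14
byte 2=0xDA: payload=0x5A=90, contrib = 90<<14 = 1474560; acc -> 1486587, shift -> 21
byte 3=0x42: payload=0x42=66, contrib = 66<<21 = 138412032; acc -> 139898619, shift -> 28

Answer: acc=123 shift=7
acc=12027 shift=14
acc=1486587 shift=21
acc=139898619 shift=28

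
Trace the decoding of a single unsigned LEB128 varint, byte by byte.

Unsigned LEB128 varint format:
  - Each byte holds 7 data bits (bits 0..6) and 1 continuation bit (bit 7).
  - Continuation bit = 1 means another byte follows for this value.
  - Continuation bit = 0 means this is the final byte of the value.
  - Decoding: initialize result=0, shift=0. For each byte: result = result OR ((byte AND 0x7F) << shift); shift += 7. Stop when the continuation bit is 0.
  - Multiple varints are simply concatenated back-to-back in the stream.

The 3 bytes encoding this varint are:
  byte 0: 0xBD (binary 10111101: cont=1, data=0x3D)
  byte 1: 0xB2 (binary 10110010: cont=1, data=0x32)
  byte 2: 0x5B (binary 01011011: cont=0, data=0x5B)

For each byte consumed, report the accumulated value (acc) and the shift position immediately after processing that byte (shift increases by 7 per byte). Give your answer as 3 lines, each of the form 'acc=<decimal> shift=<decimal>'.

Answer: acc=61 shift=7
acc=6461 shift=14
acc=1497405 shift=21

Derivation:
byte 0=0xBD: payload=0x3D=61, contrib = 61<<0 = 61; acc -> 61, shift -> 7
byte 1=0xB2: payload=0x32=50, contrib = 50<<7 = 6400; acc -> 6461, shift -> 14
byte 2=0x5B: payload=0x5B=91, contrib = 91<<14 = 1490944; acc -> 1497405, shift -> 21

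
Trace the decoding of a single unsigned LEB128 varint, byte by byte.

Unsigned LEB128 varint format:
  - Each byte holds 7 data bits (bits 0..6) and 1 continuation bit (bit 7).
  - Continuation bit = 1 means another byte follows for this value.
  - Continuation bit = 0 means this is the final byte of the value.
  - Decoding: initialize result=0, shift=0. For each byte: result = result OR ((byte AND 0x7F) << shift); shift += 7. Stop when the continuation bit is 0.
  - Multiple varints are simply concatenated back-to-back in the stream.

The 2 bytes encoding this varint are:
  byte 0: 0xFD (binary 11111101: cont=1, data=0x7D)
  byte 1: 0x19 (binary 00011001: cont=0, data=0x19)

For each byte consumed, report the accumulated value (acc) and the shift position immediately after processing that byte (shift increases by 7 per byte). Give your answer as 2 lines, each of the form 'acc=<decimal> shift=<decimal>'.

byte 0=0xFD: payload=0x7D=125, contrib = 125<<0 = 125; acc -> 125, shift -> 7
byte 1=0x19: payload=0x19=25, contrib = 25<<7 = 3200; acc -> 3325, shift -> 14

Answer: acc=125 shift=7
acc=3325 shift=14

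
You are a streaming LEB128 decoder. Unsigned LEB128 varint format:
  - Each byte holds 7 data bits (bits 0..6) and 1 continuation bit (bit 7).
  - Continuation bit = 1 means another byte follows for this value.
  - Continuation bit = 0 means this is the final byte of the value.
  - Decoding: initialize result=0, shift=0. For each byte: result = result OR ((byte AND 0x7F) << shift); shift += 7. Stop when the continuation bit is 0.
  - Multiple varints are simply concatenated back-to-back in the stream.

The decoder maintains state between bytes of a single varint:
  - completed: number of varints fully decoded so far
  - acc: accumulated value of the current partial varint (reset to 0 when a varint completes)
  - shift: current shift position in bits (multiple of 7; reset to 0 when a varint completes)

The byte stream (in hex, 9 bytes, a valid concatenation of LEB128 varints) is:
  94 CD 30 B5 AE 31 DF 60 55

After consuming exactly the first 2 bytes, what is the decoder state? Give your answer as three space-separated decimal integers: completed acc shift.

Answer: 0 9876 14

Derivation:
byte[0]=0x94 cont=1 payload=0x14: acc |= 20<<0 -> completed=0 acc=20 shift=7
byte[1]=0xCD cont=1 payload=0x4D: acc |= 77<<7 -> completed=0 acc=9876 shift=14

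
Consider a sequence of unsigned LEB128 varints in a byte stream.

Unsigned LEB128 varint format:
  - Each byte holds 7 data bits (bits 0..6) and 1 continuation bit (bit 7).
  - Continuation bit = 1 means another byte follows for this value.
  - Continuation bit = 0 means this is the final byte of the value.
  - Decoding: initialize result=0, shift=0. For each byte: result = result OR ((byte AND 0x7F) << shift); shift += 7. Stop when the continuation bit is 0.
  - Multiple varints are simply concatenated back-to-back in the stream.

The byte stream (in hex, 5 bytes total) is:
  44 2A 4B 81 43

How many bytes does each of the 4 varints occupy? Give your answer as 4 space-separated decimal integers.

Answer: 1 1 1 2

Derivation:
  byte[0]=0x44 cont=0 payload=0x44=68: acc |= 68<<0 -> acc=68 shift=7 [end]
Varint 1: bytes[0:1] = 44 -> value 68 (1 byte(s))
  byte[1]=0x2A cont=0 payload=0x2A=42: acc |= 42<<0 -> acc=42 shift=7 [end]
Varint 2: bytes[1:2] = 2A -> value 42 (1 byte(s))
  byte[2]=0x4B cont=0 payload=0x4B=75: acc |= 75<<0 -> acc=75 shift=7 [end]
Varint 3: bytes[2:3] = 4B -> value 75 (1 byte(s))
  byte[3]=0x81 cont=1 payload=0x01=1: acc |= 1<<0 -> acc=1 shift=7
  byte[4]=0x43 cont=0 payload=0x43=67: acc |= 67<<7 -> acc=8577 shift=14 [end]
Varint 4: bytes[3:5] = 81 43 -> value 8577 (2 byte(s))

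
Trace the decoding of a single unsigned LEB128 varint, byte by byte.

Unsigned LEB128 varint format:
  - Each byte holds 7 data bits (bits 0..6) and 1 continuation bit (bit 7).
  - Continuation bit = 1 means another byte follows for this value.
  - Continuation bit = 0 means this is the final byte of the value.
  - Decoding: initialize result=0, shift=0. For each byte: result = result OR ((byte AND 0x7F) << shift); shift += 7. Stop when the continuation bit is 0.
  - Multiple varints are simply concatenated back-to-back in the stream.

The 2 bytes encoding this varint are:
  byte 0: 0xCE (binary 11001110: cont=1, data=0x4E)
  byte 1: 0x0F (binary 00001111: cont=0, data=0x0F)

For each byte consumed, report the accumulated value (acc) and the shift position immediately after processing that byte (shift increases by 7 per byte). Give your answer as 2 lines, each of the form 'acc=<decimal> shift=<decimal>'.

Answer: acc=78 shift=7
acc=1998 shift=14

Derivation:
byte 0=0xCE: payload=0x4E=78, contrib = 78<<0 = 78; acc -> 78, shift -> 7
byte 1=0x0F: payload=0x0F=15, contrib = 15<<7 = 1920; acc -> 1998, shift -> 14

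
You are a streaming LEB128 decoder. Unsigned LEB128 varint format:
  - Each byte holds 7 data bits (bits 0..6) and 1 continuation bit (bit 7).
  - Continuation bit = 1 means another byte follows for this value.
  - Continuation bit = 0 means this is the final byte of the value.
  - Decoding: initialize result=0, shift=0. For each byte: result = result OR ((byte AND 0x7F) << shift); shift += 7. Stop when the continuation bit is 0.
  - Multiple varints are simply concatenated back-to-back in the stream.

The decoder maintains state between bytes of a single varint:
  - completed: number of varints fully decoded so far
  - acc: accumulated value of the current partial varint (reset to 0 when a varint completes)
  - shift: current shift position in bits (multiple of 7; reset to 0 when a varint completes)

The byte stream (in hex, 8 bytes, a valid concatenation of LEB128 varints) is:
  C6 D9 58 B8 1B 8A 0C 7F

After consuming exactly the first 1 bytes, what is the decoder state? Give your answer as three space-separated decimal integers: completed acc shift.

Answer: 0 70 7

Derivation:
byte[0]=0xC6 cont=1 payload=0x46: acc |= 70<<0 -> completed=0 acc=70 shift=7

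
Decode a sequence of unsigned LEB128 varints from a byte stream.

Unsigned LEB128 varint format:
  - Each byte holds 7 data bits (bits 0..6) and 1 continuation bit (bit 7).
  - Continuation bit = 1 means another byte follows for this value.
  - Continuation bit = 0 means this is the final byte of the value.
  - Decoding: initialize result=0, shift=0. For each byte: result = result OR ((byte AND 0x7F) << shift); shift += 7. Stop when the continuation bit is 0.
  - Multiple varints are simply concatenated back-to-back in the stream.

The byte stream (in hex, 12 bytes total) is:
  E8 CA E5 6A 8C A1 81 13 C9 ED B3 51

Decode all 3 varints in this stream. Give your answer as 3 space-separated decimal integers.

Answer: 223962472 39866508 170718921

Derivation:
  byte[0]=0xE8 cont=1 payload=0x68=104: acc |= 104<<0 -> acc=104 shift=7
  byte[1]=0xCA cont=1 payload=0x4A=74: acc |= 74<<7 -> acc=9576 shift=14
  byte[2]=0xE5 cont=1 payload=0x65=101: acc |= 101<<14 -> acc=1664360 shift=21
  byte[3]=0x6A cont=0 payload=0x6A=106: acc |= 106<<21 -> acc=223962472 shift=28 [end]
Varint 1: bytes[0:4] = E8 CA E5 6A -> value 223962472 (4 byte(s))
  byte[4]=0x8C cont=1 payload=0x0C=12: acc |= 12<<0 -> acc=12 shift=7
  byte[5]=0xA1 cont=1 payload=0x21=33: acc |= 33<<7 -> acc=4236 shift=14
  byte[6]=0x81 cont=1 payload=0x01=1: acc |= 1<<14 -> acc=20620 shift=21
  byte[7]=0x13 cont=0 payload=0x13=19: acc |= 19<<21 -> acc=39866508 shift=28 [end]
Varint 2: bytes[4:8] = 8C A1 81 13 -> value 39866508 (4 byte(s))
  byte[8]=0xC9 cont=1 payload=0x49=73: acc |= 73<<0 -> acc=73 shift=7
  byte[9]=0xED cont=1 payload=0x6D=109: acc |= 109<<7 -> acc=14025 shift=14
  byte[10]=0xB3 cont=1 payload=0x33=51: acc |= 51<<14 -> acc=849609 shift=21
  byte[11]=0x51 cont=0 payload=0x51=81: acc |= 81<<21 -> acc=170718921 shift=28 [end]
Varint 3: bytes[8:12] = C9 ED B3 51 -> value 170718921 (4 byte(s))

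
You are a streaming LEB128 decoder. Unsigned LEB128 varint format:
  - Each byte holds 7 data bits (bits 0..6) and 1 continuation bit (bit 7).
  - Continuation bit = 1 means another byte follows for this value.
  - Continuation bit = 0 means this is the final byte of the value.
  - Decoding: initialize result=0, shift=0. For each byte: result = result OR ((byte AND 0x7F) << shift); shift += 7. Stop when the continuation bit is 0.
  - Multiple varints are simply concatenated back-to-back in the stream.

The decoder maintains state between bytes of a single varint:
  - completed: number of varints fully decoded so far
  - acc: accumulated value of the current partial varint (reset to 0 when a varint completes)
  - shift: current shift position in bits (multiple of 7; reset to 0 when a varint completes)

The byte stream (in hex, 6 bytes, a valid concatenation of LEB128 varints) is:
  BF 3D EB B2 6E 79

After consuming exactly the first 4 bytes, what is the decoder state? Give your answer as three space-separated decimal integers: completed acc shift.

Answer: 1 6507 14

Derivation:
byte[0]=0xBF cont=1 payload=0x3F: acc |= 63<<0 -> completed=0 acc=63 shift=7
byte[1]=0x3D cont=0 payload=0x3D: varint #1 complete (value=7871); reset -> completed=1 acc=0 shift=0
byte[2]=0xEB cont=1 payload=0x6B: acc |= 107<<0 -> completed=1 acc=107 shift=7
byte[3]=0xB2 cont=1 payload=0x32: acc |= 50<<7 -> completed=1 acc=6507 shift=14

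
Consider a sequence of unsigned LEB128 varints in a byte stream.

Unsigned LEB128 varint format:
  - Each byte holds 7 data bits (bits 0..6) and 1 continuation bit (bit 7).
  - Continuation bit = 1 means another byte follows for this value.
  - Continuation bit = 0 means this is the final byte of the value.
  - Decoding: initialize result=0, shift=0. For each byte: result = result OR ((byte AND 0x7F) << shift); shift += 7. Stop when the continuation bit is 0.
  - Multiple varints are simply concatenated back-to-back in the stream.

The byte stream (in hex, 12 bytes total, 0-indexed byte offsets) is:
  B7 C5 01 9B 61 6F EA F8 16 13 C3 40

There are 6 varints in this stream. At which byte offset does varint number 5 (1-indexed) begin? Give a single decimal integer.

  byte[0]=0xB7 cont=1 payload=0x37=55: acc |= 55<<0 -> acc=55 shift=7
  byte[1]=0xC5 cont=1 payload=0x45=69: acc |= 69<<7 -> acc=8887 shift=14
  byte[2]=0x01 cont=0 payload=0x01=1: acc |= 1<<14 -> acc=25271 shift=21 [end]
Varint 1: bytes[0:3] = B7 C5 01 -> value 25271 (3 byte(s))
  byte[3]=0x9B cont=1 payload=0x1B=27: acc |= 27<<0 -> acc=27 shift=7
  byte[4]=0x61 cont=0 payload=0x61=97: acc |= 97<<7 -> acc=12443 shift=14 [end]
Varint 2: bytes[3:5] = 9B 61 -> value 12443 (2 byte(s))
  byte[5]=0x6F cont=0 payload=0x6F=111: acc |= 111<<0 -> acc=111 shift=7 [end]
Varint 3: bytes[5:6] = 6F -> value 111 (1 byte(s))
  byte[6]=0xEA cont=1 payload=0x6A=106: acc |= 106<<0 -> acc=106 shift=7
  byte[7]=0xF8 cont=1 payload=0x78=120: acc |= 120<<7 -> acc=15466 shift=14
  byte[8]=0x16 cont=0 payload=0x16=22: acc |= 22<<14 -> acc=375914 shift=21 [end]
Varint 4: bytes[6:9] = EA F8 16 -> value 375914 (3 byte(s))
  byte[9]=0x13 cont=0 payload=0x13=19: acc |= 19<<0 -> acc=19 shift=7 [end]
Varint 5: bytes[9:10] = 13 -> value 19 (1 byte(s))
  byte[10]=0xC3 cont=1 payload=0x43=67: acc |= 67<<0 -> acc=67 shift=7
  byte[11]=0x40 cont=0 payload=0x40=64: acc |= 64<<7 -> acc=8259 shift=14 [end]
Varint 6: bytes[10:12] = C3 40 -> value 8259 (2 byte(s))

Answer: 9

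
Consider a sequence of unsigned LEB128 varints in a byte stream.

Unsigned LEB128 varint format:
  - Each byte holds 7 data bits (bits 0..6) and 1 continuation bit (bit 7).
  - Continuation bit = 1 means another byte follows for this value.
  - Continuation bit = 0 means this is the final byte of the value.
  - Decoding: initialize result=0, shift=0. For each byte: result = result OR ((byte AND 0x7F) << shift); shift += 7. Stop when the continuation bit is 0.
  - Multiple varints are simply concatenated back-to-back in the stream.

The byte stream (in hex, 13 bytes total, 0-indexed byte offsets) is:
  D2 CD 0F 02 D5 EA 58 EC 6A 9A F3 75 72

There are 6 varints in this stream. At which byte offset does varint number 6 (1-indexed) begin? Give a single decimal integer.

Answer: 12

Derivation:
  byte[0]=0xD2 cont=1 payload=0x52=82: acc |= 82<<0 -> acc=82 shift=7
  byte[1]=0xCD cont=1 payload=0x4D=77: acc |= 77<<7 -> acc=9938 shift=14
  byte[2]=0x0F cont=0 payload=0x0F=15: acc |= 15<<14 -> acc=255698 shift=21 [end]
Varint 1: bytes[0:3] = D2 CD 0F -> value 255698 (3 byte(s))
  byte[3]=0x02 cont=0 payload=0x02=2: acc |= 2<<0 -> acc=2 shift=7 [end]
Varint 2: bytes[3:4] = 02 -> value 2 (1 byte(s))
  byte[4]=0xD5 cont=1 payload=0x55=85: acc |= 85<<0 -> acc=85 shift=7
  byte[5]=0xEA cont=1 payload=0x6A=106: acc |= 106<<7 -> acc=13653 shift=14
  byte[6]=0x58 cont=0 payload=0x58=88: acc |= 88<<14 -> acc=1455445 shift=21 [end]
Varint 3: bytes[4:7] = D5 EA 58 -> value 1455445 (3 byte(s))
  byte[7]=0xEC cont=1 payload=0x6C=108: acc |= 108<<0 -> acc=108 shift=7
  byte[8]=0x6A cont=0 payload=0x6A=106: acc |= 106<<7 -> acc=13676 shift=14 [end]
Varint 4: bytes[7:9] = EC 6A -> value 13676 (2 byte(s))
  byte[9]=0x9A cont=1 payload=0x1A=26: acc |= 26<<0 -> acc=26 shift=7
  byte[10]=0xF3 cont=1 payload=0x73=115: acc |= 115<<7 -> acc=14746 shift=14
  byte[11]=0x75 cont=0 payload=0x75=117: acc |= 117<<14 -> acc=1931674 shift=21 [end]
Varint 5: bytes[9:12] = 9A F3 75 -> value 1931674 (3 byte(s))
  byte[12]=0x72 cont=0 payload=0x72=114: acc |= 114<<0 -> acc=114 shift=7 [end]
Varint 6: bytes[12:13] = 72 -> value 114 (1 byte(s))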